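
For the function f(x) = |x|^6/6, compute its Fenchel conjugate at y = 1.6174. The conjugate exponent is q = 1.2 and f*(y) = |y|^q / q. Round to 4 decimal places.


The conjugate exponent q satisfies 1/p + 1/q = 1.
p = 6, so q = 6/(6 - 1) = 1.2
|y|^q = 1.6174^1.2 = 1.7807
f*(1.6174) = 1.7807 / 1.2 = 1.4839


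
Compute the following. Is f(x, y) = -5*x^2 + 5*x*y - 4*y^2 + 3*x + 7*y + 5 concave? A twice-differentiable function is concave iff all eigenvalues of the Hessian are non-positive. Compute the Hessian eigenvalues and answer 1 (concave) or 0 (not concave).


The Hessian of f(x,y) = -5*x^2 + 5*x*y - 4*y^2 + 3*x + 7*y + 5 is:
H = [[-10, 5], [5, -8]]
Trace = -10 - 8 = -18
Determinant = -10*-8 - (5)^2 = 55
Discriminant = (-18)^2 - 4*55 = 104.0
Eigenvalues: lambda_1 = -14.099, lambda_2 = -3.901
The function is concave.

1


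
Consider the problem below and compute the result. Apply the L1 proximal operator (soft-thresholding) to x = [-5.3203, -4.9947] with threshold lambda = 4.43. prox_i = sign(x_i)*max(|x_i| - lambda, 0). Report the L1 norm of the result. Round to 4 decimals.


Soft-thresholding with lambda = 4.43:
prox(-5.3203) = sign(-5.3203)*max(|-5.3203| - 4.43, 0) = -0.8903
prox(-4.9947) = sign(-4.9947)*max(|-4.9947| - 4.43, 0) = -0.5647
prox(x) = [-0.8903, -0.5647]
||prox(x)||_1 = 0.8903 + 0.5647 = 1.455


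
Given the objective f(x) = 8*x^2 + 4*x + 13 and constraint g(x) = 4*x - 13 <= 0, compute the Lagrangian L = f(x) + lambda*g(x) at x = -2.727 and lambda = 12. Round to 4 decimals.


Step 1: Evaluate f(x).
f(-2.727) = 8*(-2.727)^2 + 4*(-2.727) + 13 = 61.5842
Step 2: Evaluate g(x).
g(-2.727) = 4*-2.727 - 13 = -23.908
Step 3: Compute Lagrangian.
L = 61.5842 + 12*-23.908 = -225.3118


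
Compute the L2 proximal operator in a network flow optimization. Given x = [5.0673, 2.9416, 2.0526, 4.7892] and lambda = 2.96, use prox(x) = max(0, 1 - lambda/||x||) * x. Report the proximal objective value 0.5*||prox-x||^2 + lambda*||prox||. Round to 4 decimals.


Step 1: Compute ||x||.
||x|| = 7.8409
Step 2: Compute scaling factor.
scale = max(0, 1 - 2.96/7.8409) = 0.6225
Step 3: prox(x) = [3.1544, 1.8311, 1.2777, 2.9812]
||prox(x)|| = 4.8809
Step 4: Proximal objective.
0.5*||prox-x||^2 = 4.3808
lambda*||prox|| = 14.4475
Total = 18.8283


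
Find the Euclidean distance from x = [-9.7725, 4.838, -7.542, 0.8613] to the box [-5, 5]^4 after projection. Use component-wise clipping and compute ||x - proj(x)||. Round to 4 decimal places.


Project each component onto [-5, 5].
clip(-9.7725) = -5.0, clip(4.838) = 4.838, clip(-7.542) = -5.0, clip(0.8613) = 0.8613
Projection = [-5.0, 4.838, -5.0, 0.8613]
Squared diffs: [22.7768, 0.0, 6.4618, 0.0]
Distance = sqrt(29.2386) = 5.4073


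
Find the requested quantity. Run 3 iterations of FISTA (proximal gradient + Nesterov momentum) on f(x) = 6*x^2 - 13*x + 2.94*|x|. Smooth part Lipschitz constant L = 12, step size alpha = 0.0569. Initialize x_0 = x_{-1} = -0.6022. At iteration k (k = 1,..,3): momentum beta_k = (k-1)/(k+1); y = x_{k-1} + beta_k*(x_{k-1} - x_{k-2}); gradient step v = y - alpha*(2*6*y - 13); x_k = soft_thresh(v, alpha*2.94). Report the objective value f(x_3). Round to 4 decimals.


FISTA on f(x) = 6*x^2 - 13*x + 2.94*|x|
L = 12, alpha = 0.0569
Iteration 1: beta = 0.0, y = -0.6022 + 0.0*(-0.6022 + 0.6022) = -0.6022
  grad(y) = -20.2264, v = y - alpha*grad = 0.5487
  prox(v) = soft_thresh(0.5487, 0.1673) = 0.3814
Iteration 2: beta = 0.3333, y = 0.3814 + 0.3333*(0.3814 + 0.6022) = 0.7093
  grad(y) = -4.4889, v = y - alpha*grad = 0.9647
  prox(v) = soft_thresh(0.9647, 0.1673) = 0.7974
Iteration 3: beta = 0.5, y = 0.7974 + 0.5*(0.7974 - 0.3814) = 1.0054
  grad(y) = -0.9353, v = y - alpha*grad = 1.0586
  prox(v) = soft_thresh(1.0586, 0.1673) = 0.8913
f(x_3) = 6*0.8913^2 - 13*0.8913 + 2.94*|0.8913| = -4.2


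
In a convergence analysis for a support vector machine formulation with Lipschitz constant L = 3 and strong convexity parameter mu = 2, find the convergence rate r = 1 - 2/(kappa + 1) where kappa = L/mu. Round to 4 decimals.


Step 1: Compute the condition number.
kappa = L/mu = 3/2 = 1.5
Step 2: Compute the convergence rate.
r = 1 - 2/(kappa + 1) = 1 - 2*mu/(L + mu) = (L - mu)/(L + mu) = 1/5 = 0.2


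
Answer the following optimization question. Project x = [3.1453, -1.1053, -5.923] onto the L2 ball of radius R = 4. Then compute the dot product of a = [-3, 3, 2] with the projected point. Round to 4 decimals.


Step 1: Compute ||x|| (intermediates to 6 decimals).
||x|| = sqrt(3.1453^2 + (-1.1053)^2 + (-5.923)^2) = 6.796803
Step 2: Project.
Since ||x|| > R, scale = R/||x|| = 4/6.796803 = 0.588512, proj(x) = scale * x
proj(x) = [1.851047, -0.650482, -3.485757]
Step 3: Dot product.
a^T * proj(x) = -3*1.851047 + 3*(-0.650482) + 2*(-3.485757) = -14.4761


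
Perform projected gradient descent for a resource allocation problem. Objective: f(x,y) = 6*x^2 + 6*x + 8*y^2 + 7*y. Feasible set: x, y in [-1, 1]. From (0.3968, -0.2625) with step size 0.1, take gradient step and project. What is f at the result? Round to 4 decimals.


Step 1: Compute gradient at (0.3968, -0.2625).
grad_x = 2*6*0.3968 + 6 = 10.7616
grad_y = 2*8*-0.2625 + 7 = 2.8
Step 2: Gradient step.
x_raw = 0.3968 - 0.1*10.7616 = -0.6794
y_raw = -0.2625 - 0.1*2.8 = -0.5425
Step 3: Project onto [-1, 1].
x_proj = clip(-0.6794) = -0.6794
y_proj = clip(-0.5425) = -0.5425
Step 4: Evaluate f.
f(-0.6794, -0.5425) = -2.75


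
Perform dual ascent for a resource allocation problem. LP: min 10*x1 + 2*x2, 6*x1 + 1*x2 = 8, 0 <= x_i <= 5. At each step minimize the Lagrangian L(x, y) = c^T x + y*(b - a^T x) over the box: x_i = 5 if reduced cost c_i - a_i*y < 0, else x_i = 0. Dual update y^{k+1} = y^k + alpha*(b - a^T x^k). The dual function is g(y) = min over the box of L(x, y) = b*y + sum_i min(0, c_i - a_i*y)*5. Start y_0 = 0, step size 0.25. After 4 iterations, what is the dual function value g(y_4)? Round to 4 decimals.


Dual ascent for LP: min 10*x1 + 2*x2, 6*x1 + 1*x2 = 8, 0 <= x_i <= 5
Step 1: y^k = 0.0, reduced costs: (10.0, 2.0)
  x^k = (0.0, 0.0), subgradient = b - a^T x = 8.0
  y^{k+1} = 0.0 + 0.25*8.0 = 2.0
Step 2: y^k = 2.0, reduced costs: (-2.0, 0.0)
  x^k = (5.0, 0.0), subgradient = b - a^T x = -22.0
  y^{k+1} = 2.0 + 0.25*-22.0 = -3.5
Step 3: y^k = -3.5, reduced costs: (31.0, 5.5)
  x^k = (0.0, 0.0), subgradient = b - a^T x = 8.0
  y^{k+1} = -3.5 + 0.25*8.0 = -1.5
Step 4: y^k = -1.5, reduced costs: (19.0, 3.5)
  x^k = (0.0, 0.0), subgradient = b - a^T x = 8.0
  y^{k+1} = -1.5 + 0.25*8.0 = 0.5
Dual objective at y_4 = 0.5: reduced costs (7.0, 1.5), box minimizer x = (0.0, 0.0)
g(y_4) = b*y + (c1 - a1*y)*x1 + (c2 - a2*y)*x2 = 8*0.5 + 7.0*0.0 + 1.5*0.0 = 4.0 + 0.0 + 0.0 = 4.0


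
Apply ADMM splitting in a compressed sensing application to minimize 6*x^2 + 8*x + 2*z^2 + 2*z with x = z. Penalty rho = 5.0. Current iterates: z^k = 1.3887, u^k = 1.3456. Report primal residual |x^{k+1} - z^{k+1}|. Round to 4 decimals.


ADMM iteration with rho = 5.0, z^k = 1.3887, u^k = 1.3456
Step 1: x-update.
Minimize 6*x^2 + 8*x + (5.0/2)*(x - 1.3887 + 1.3456)^2
FOC: (2*6 + 5.0)*x = -8 + 5.0*(1.3887 - 1.3456)
x^{k+1} = -0.4579
Step 2: z-update.
Minimize 2*z^2 + 2*z + (5.0/2)*(-0.4579 - z + 1.3456)^2
FOC: (2*2 + 5.0)*z = -2 + 5.0*(-0.4579 + 1.3456)
z^{k+1} = 0.2709
Step 3: u-update.
u^{k+1} = 1.3456 - 0.4579 - 0.2709 = 0.6168
Step 4: Primal residual = |-0.4579 - 0.2709| = 0.7288


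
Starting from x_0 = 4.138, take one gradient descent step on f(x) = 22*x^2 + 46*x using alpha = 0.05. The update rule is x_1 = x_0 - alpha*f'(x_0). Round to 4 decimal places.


We compute the gradient at x_0 and apply the update.
f'(x) = 44*x + 46
f'(4.138) = 44*4.138 + 46 = 228.072
x_1 = 4.138 - 0.05*228.072 = -7.2656


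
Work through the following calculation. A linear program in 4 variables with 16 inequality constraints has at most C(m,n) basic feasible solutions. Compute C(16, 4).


Each vertex corresponds to some choice of n active constraints out of m, so the number of vertices is at most C(m, n) = m! / (n!(m-n)!).
m = 16, n = 4
Numerator: 16 * 15 * 14 * 13
Denominator: 4! = 24
C(16, 4) = 1820


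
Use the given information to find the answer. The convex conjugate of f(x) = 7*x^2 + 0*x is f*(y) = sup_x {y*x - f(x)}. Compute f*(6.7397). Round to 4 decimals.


f*(y) = sup_x {y*x - a*x^2 - b*x} = sup_x {(y-b)*x - a*x^2}
FOC: (y - b) - 2a*x = 0 => x* = (y - b)/(2a)
x* = (6.7397 - 0)/(2*7) = 0.4814
f*(6.7397) = (y-b)^2/(4a) = (6.7397 - 0)^2/(4*7)
= 45.4236/28 = 1.6223


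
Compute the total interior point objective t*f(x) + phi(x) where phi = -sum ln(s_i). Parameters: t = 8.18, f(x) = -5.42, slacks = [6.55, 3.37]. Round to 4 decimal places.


Step 1: Compute log-barrier.
ln values: [1.8795, 1.2149]
phi = -(1.8795 + 1.2149) = -3.0944
Step 2: Compute augmented objective.
t*f(x) = 8.18*-5.42 = -44.3356
Total = -44.3356 - 3.0944 = -47.43


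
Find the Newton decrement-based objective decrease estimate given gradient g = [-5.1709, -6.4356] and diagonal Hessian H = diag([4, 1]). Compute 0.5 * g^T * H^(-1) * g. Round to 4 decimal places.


Step 1: H is diagonal, so H^(-1) * g = [-1.2927, -6.4356].
Step 2: g^T H^(-1) g = sum_i g_i^2 / H_ii
  = (-5.1709)^2/4 + (-6.4356)^2/1
  = 6.6846 + 41.4169 = 48.1015
Step 3: Objective decrease = 0.5 * g^T H^(-1) g = 24.0507


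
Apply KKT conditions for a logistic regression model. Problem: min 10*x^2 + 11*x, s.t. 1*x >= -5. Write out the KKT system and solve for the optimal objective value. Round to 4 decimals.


Step 1: Try lambda = 0 (constraint inactive).
Stationarity: 2*10*x + 11 = 0
x* = -11/(2*10) = -0.55
Check constraint: 1*-0.55 = -0.55 >= -5 -- satisfied.
Step 2: Compute optimal value.
f(x*) = 10*(-0.55)^2 + 11*(-0.55) = -3.025


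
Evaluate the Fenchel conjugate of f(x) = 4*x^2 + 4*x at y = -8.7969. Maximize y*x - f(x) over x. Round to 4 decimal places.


f*(y) = sup_x {y*x - a*x^2 - b*x} = sup_x {(y-b)*x - a*x^2}
FOC: (y - b) - 2a*x = 0 => x* = (y - b)/(2a)
x* = (-8.7969 - 4)/(2*4) = -1.5996
f*(-8.7969) = (y-b)^2/(4a) = (-8.7969 - 4)^2/(4*4)
= 163.7606/16 = 10.235


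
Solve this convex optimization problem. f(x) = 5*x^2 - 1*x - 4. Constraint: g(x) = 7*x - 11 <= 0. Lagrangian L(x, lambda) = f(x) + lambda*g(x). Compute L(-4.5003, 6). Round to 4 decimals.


Step 1: Evaluate f(x).
f(-4.5003) = 5*(-4.5003)^2 - 1*(-4.5003) - 4 = 101.7638
Step 2: Evaluate g(x).
g(-4.5003) = 7*-4.5003 - 11 = -42.5021
Step 3: Compute Lagrangian.
L = 101.7638 + 6*-42.5021 = -153.2488


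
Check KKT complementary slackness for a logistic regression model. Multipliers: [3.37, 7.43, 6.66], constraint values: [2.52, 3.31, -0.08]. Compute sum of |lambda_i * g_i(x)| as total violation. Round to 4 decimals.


KKT complementary slackness check:
lambda_1 * g_1 = 3.37 * 2.52 = 8.4924
lambda_2 * g_2 = 7.43 * 3.31 = 24.5933
lambda_3 * g_3 = 6.66 * -0.08 = -0.5328
Total violation = 8.4924 + 24.5933 + 0.5328 = 33.6185


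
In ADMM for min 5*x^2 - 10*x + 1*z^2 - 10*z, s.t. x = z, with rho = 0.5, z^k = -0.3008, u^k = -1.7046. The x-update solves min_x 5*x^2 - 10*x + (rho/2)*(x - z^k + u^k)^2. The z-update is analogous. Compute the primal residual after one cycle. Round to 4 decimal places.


ADMM iteration with rho = 0.5, z^k = -0.3008, u^k = -1.7046
Step 1: x-update.
Minimize 5*x^2 - 10*x + (0.5/2)*(x + 0.3008 - 1.7046)^2
FOC: (2*5 + 0.5)*x = 10 + 0.5*(-0.3008 + 1.7046)
x^{k+1} = 1.0192
Step 2: z-update.
Minimize 1*z^2 - 10*z + (0.5/2)*(1.0192 - z - 1.7046)^2
FOC: (2*1 + 0.5)*z = 10 + 0.5*(1.0192 - 1.7046)
z^{k+1} = 3.8629
Step 3: u-update.
u^{k+1} = -1.7046 + 1.0192 - 3.8629 = -4.5483
Step 4: Primal residual = |1.0192 - 3.8629| = 2.8437


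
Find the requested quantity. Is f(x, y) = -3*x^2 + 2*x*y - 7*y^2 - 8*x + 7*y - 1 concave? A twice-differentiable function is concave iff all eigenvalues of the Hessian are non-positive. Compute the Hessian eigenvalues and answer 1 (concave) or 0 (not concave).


The Hessian of f(x,y) = -3*x^2 + 2*x*y - 7*y^2 - 8*x + 7*y - 1 is:
H = [[-6, 2], [2, -14]]
Trace = -6 - 14 = -20
Determinant = -6*-14 - (2)^2 = 80
Discriminant = (-20)^2 - 4*80 = 80.0
Eigenvalues: lambda_1 = -14.4721, lambda_2 = -5.5279
The function is concave.

1


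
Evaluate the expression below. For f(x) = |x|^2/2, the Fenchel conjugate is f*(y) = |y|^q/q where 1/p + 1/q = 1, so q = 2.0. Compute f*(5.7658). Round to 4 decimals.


The conjugate exponent q satisfies 1/p + 1/q = 1.
p = 2, so q = 2/(2 - 1) = 2.0
|y|^q = 5.7658^2.0 = 33.2444
f*(5.7658) = 33.2444 / 2.0 = 16.6222


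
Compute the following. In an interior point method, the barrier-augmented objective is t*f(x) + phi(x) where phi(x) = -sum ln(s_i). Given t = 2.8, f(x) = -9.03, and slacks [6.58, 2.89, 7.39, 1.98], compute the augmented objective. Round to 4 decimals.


Step 1: Compute log-barrier.
ln values: [1.884, 1.0613, 2.0001, 0.6831]
phi = -(1.884 + 1.0613 + 2.0001 + 0.6831) = -5.6285
Step 2: Compute augmented objective.
t*f(x) = 2.8*-9.03 = -25.284
Total = -25.284 - 5.6285 = -30.9125


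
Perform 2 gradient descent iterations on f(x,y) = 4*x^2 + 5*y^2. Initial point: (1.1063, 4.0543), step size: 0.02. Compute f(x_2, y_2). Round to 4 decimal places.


Gradient descent on f(x,y) = 4*x^2 + 5*y^2.
Starting point: (1.1063, 4.0543), alpha = 0.02
Step 1: grad_x = 2*4*1.1063 = 8.8504, grad_y = 2*5*4.0543 = 40.543
  x_1 = 1.1063 - 0.02*8.8504 = 0.9293
  y_1 = 4.0543 - 0.02*40.543 = 3.2434
Step 2: grad_x = 2*4*0.9293 = 7.4343, grad_y = 2*5*3.2434 = 32.4344
  x_2 = 0.9293 - 0.02*7.4343 = 0.7806
  y_2 = 3.2434 - 0.02*32.4344 = 2.5948
f(0.7806, 2.5948) = 4*0.7806^2 + 5*2.5948^2 = 36.1011


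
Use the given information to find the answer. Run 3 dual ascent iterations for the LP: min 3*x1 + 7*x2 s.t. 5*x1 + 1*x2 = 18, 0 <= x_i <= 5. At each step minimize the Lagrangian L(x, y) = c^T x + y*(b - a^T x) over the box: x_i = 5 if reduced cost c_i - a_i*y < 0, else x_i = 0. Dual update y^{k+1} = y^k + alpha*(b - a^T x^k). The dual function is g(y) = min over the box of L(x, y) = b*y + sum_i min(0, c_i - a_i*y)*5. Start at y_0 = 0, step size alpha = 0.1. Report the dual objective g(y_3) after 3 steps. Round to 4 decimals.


Dual ascent for LP: min 3*x1 + 7*x2, 5*x1 + 1*x2 = 18, 0 <= x_i <= 5
Step 1: y^k = 0.0, reduced costs: (3.0, 7.0)
  x^k = (0.0, 0.0), subgradient = b - a^T x = 18.0
  y^{k+1} = 0.0 + 0.1*18.0 = 1.8
Step 2: y^k = 1.8, reduced costs: (-6.0, 5.2)
  x^k = (5.0, 0.0), subgradient = b - a^T x = -7.0
  y^{k+1} = 1.8 + 0.1*-7.0 = 1.1
Step 3: y^k = 1.1, reduced costs: (-2.5, 5.9)
  x^k = (5.0, 0.0), subgradient = b - a^T x = -7.0
  y^{k+1} = 1.1 + 0.1*-7.0 = 0.4
Dual objective at y_3 = 0.4: reduced costs (1.0, 6.6), box minimizer x = (0.0, 0.0)
g(y_3) = b*y + (c1 - a1*y)*x1 + (c2 - a2*y)*x2 = 18*0.4 + 1.0*0.0 + 6.6*0.0 = 7.2 + 0.0 + 0.0 = 7.2


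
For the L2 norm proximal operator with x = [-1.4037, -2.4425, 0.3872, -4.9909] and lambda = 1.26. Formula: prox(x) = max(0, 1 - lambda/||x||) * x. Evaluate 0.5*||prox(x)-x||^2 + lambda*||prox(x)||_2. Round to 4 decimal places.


Step 1: Compute ||x||.
||x|| = 5.7441
Step 2: Compute scaling factor.
scale = max(0, 1 - 1.26/5.7441) = 0.7806
Step 3: prox(x) = [-1.0958, -1.9067, 0.3023, -3.8961]
||prox(x)|| = 4.4841
Step 4: Proximal objective.
0.5*||prox-x||^2 = 0.7938
lambda*||prox|| = 5.65
Total = 6.4438


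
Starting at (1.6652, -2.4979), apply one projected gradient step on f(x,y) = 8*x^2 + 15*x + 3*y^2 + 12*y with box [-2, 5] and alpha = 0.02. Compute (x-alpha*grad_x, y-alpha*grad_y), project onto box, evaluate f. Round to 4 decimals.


Step 1: Compute gradient at (1.6652, -2.4979).
grad_x = 2*8*1.6652 + 15 = 41.6432
grad_y = 2*3*-2.4979 + 12 = -2.9874
Step 2: Gradient step.
x_raw = 1.6652 - 0.02*41.6432 = 0.8323
y_raw = -2.4979 - 0.02*-2.9874 = -2.4382
Step 3: Project onto [-2, 5].
x_proj = clip(0.8323) = 0.8323
y_proj = clip(-2.4382) = -2.0
Step 4: Evaluate f.
f(0.8323, -2.0) = 6.0273


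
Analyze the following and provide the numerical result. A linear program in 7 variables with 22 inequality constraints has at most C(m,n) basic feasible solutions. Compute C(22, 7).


Each vertex corresponds to some choice of n active constraints out of m, so the number of vertices is at most C(m, n) = m! / (n!(m-n)!).
m = 22, n = 7
Numerator: 22 * 21 * 20 * 19 * 18 * 17 * 16
Denominator: 7! = 5040
C(22, 7) = 170544


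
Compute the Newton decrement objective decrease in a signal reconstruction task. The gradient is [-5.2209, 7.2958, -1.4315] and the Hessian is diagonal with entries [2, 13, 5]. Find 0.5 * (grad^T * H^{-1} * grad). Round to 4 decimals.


Step 1: H is diagonal, so H^(-1) * g = [-2.6105, 0.5612, -0.2863].
Step 2: g^T H^(-1) g = sum_i g_i^2 / H_ii
  = (-5.2209)^2/2 + (7.2958)^2/13 + (-1.4315)^2/5
  = 13.6289 + 4.0945 + 0.4098 = 18.1333
Step 3: Objective decrease = 0.5 * g^T H^(-1) g = 9.0666


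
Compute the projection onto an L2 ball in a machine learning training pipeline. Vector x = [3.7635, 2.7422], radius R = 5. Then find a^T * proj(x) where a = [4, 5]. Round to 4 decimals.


Step 1: Compute ||x|| (intermediates to 6 decimals).
||x|| = sqrt(3.7635^2 + 2.7422^2) = 4.656565
Step 2: Project.
Since ||x|| <= R, proj = x (no scaling needed).
proj(x) = [3.7635, 2.7422]
Step 3: Dot product.
a^T * proj(x) = 4*3.7635 + 5*2.7422 = 28.765


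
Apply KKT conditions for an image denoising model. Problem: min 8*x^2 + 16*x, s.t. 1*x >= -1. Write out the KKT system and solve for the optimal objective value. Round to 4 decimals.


Step 1: Try lambda = 0 (constraint inactive).
Stationarity: 2*8*x + 16 = 0
x* = -16/(2*8) = -1.0
Check constraint: 1*-1.0 = -1.0 >= -1 -- satisfied.
Step 2: Compute optimal value.
f(x*) = 8*(-1.0)^2 + 16*(-1.0) = -8.0


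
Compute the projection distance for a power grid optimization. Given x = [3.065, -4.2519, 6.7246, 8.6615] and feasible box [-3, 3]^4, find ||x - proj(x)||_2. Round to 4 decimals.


Project each component onto [-3, 3].
clip(3.065) = 3.0, clip(-4.2519) = -3.0, clip(6.7246) = 3.0, clip(8.6615) = 3.0
Projection = [3.0, -3.0, 3.0, 3.0]
Squared diffs: [0.0042, 1.5673, 13.8726, 32.0526]
Distance = sqrt(47.4967) = 6.8918


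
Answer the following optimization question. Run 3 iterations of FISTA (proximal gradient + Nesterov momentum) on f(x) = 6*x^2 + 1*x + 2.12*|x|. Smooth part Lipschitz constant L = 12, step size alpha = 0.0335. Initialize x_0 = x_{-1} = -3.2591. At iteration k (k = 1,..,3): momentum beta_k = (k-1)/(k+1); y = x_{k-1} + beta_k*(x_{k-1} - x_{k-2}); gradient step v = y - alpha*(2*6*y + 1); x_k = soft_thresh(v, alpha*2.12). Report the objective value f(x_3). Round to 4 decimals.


FISTA on f(x) = 6*x^2 + 1*x + 2.12*|x|
L = 12, alpha = 0.0335
Iteration 1: beta = 0.0, y = -3.2591 + 0.0*(-3.2591 + 3.2591) = -3.2591
  grad(y) = -38.1092, v = y - alpha*grad = -1.9824
  prox(v) = soft_thresh(-1.9824, 0.071) = -1.9114
Iteration 2: beta = 0.3333, y = -1.9114 + 0.3333*(-1.9114 + 3.2591) = -1.4622
  grad(y) = -16.5463, v = y - alpha*grad = -0.9079
  prox(v) = soft_thresh(-0.9079, 0.071) = -0.8369
Iteration 3: beta = 0.5, y = -0.8369 + 0.5*(-0.8369 + 1.9114) = -0.2996
  grad(y) = -2.5952, v = y - alpha*grad = -0.2127
  prox(v) = soft_thresh(-0.2127, 0.071) = -0.1416
f(x_3) = 6*(-0.1416)^2 + 1*(-0.1416) + 2.12*|-0.1416| = 0.279


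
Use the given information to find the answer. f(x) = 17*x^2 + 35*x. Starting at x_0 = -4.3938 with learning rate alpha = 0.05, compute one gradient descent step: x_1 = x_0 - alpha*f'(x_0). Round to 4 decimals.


We compute the gradient at x_0 and apply the update.
f'(x) = 34*x + 35
f'(-4.3938) = 34*-4.3938 + 35 = -114.3892
x_1 = -4.3938 - 0.05*-114.3892 = 1.3257


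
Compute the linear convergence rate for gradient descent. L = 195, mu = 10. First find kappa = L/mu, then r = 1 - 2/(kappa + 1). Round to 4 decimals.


Step 1: Compute the condition number.
kappa = L/mu = 195/10 = 19.5
Step 2: Compute the convergence rate.
r = 1 - 2/(kappa + 1) = 1 - 2*mu/(L + mu) = (L - mu)/(L + mu) = 185/205 = 0.9024


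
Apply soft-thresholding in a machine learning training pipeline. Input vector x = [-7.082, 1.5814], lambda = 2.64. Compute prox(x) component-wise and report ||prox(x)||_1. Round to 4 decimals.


Soft-thresholding with lambda = 2.64:
prox(-7.082) = sign(-7.082)*max(|-7.082| - 2.64, 0) = -4.442
prox(1.5814) = sign(1.5814)*max(|1.5814| - 2.64, 0) = 0.0
prox(x) = [-4.442, 0.0]
||prox(x)||_1 = 4.442 + 0.0 = 4.442


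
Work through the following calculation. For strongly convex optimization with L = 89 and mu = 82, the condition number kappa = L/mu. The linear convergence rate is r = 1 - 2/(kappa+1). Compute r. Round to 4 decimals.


Step 1: Compute the condition number.
kappa = L/mu = 89/82 = 1.0854
Step 2: Compute the convergence rate.
r = 1 - 2/(kappa + 1) = 1 - 2*mu/(L + mu) = (L - mu)/(L + mu) = 7/171 = 0.0409


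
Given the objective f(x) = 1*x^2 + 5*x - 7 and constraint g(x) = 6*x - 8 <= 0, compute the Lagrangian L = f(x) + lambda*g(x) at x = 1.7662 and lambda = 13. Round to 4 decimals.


Step 1: Evaluate f(x).
f(1.7662) = 1*1.7662^2 + 5*1.7662 - 7 = 4.9505
Step 2: Evaluate g(x).
g(1.7662) = 6*1.7662 - 8 = 2.5972
Step 3: Compute Lagrangian.
L = 4.9505 + 13*2.5972 = 38.7141


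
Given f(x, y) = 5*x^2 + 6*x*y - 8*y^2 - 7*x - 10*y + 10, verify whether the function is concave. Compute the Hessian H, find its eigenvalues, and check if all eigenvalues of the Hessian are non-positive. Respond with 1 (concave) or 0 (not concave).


The Hessian of f(x,y) = 5*x^2 + 6*x*y - 8*y^2 - 7*x - 10*y + 10 is:
H = [[10, 6], [6, -16]]
Trace = 10 - 16 = -6
Determinant = 10*-16 - (6)^2 = -196
Discriminant = (-6)^2 - 4*-196 = 820.0
Eigenvalues: lambda_1 = -17.3178, lambda_2 = 11.3178
The function is not concave.

0


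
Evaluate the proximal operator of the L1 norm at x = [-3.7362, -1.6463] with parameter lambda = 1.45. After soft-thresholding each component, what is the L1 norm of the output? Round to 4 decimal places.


Soft-thresholding with lambda = 1.45:
prox(-3.7362) = sign(-3.7362)*max(|-3.7362| - 1.45, 0) = -2.2862
prox(-1.6463) = sign(-1.6463)*max(|-1.6463| - 1.45, 0) = -0.1963
prox(x) = [-2.2862, -0.1963]
||prox(x)||_1 = 2.2862 + 0.1963 = 2.4825


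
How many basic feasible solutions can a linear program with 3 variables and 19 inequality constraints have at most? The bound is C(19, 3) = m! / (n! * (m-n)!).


Each vertex corresponds to some choice of n active constraints out of m, so the number of vertices is at most C(m, n) = m! / (n!(m-n)!).
m = 19, n = 3
Numerator: 19 * 18 * 17
Denominator: 3! = 6
C(19, 3) = 969


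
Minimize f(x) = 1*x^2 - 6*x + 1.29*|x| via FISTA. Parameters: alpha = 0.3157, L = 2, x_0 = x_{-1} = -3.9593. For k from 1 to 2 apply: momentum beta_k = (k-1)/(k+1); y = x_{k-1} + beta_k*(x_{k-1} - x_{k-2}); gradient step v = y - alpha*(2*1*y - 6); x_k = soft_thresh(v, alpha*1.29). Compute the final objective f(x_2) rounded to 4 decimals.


FISTA on f(x) = 1*x^2 - 6*x + 1.29*|x|
L = 2, alpha = 0.3157
Iteration 1: beta = 0.0, y = -3.9593 + 0.0*(-3.9593 + 3.9593) = -3.9593
  grad(y) = -13.9186, v = y - alpha*grad = 0.4348
  prox(v) = soft_thresh(0.4348, 0.4073) = 0.0275
Iteration 2: beta = 0.3333, y = 0.0275 + 0.3333*(0.0275 + 3.9593) = 1.3565
  grad(y) = -3.287, v = y - alpha*grad = 2.3942
  prox(v) = soft_thresh(2.3942, 0.4073) = 1.987
f(x_2) = 1*1.987^2 - 6*1.987 + 1.29*|1.987| = -5.4106


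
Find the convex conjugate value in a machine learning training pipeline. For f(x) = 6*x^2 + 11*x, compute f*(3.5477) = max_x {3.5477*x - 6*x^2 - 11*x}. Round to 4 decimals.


f*(y) = sup_x {y*x - a*x^2 - b*x} = sup_x {(y-b)*x - a*x^2}
FOC: (y - b) - 2a*x = 0 => x* = (y - b)/(2a)
x* = (3.5477 - 11)/(2*6) = -0.621
f*(3.5477) = (y-b)^2/(4a) = (3.5477 - 11)^2/(4*6)
= 55.5368/24 = 2.314


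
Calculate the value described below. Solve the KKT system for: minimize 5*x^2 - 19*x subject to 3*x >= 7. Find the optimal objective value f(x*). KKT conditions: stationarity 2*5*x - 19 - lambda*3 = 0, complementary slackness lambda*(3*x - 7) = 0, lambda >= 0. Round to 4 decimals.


Step 1: Try lambda = 0 (constraint inactive).
x_unc = 19/(2*5) = 1.9
Check: 3*1.9 = 5.7 < 7 -- violated!
Step 2: Constraint must be active: 3*x = 7
x* = 7/3 = 2.3333 (rounded; the exact value 7/3 is used below)
lambda = (2*5*(7/3) - 19)/3 = 1.4444
Step 3: Compute optimal value.
f(x*) = 5*(7/3)^2 - 19*(7/3) = -17.1111


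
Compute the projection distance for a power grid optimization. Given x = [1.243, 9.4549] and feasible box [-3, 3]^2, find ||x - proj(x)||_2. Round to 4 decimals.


Project each component onto [-3, 3].
clip(1.243) = 1.243, clip(9.4549) = 3.0
Projection = [1.243, 3.0]
Squared diffs: [0.0, 41.6657]
Distance = sqrt(41.6657) = 6.4549


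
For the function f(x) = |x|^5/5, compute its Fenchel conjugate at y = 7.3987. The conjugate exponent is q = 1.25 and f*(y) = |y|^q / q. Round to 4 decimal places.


The conjugate exponent q satisfies 1/p + 1/q = 1.
p = 5, so q = 5/(5 - 1) = 1.25
|y|^q = 7.3987^1.25 = 12.2024
f*(7.3987) = 12.2024 / 1.25 = 9.7619


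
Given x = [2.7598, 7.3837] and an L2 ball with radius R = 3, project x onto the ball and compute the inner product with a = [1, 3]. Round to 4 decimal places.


Step 1: Compute ||x|| (intermediates to 6 decimals).
||x|| = sqrt(2.7598^2 + 7.3837^2) = 7.882609
Step 2: Project.
Since ||x|| > R, scale = R/||x|| = 3/7.882609 = 0.380585, proj(x) = scale * x
proj(x) = [1.050338, 2.810125]
Step 3: Dot product.
a^T * proj(x) = 1*1.050338 + 3*2.810125 = 9.4807


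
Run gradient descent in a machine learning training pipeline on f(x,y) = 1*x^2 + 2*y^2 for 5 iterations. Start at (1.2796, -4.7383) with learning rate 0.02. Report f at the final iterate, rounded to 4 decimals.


Gradient descent on f(x,y) = 1*x^2 + 2*y^2.
Starting point: (1.2796, -4.7383), alpha = 0.02
Step 1: grad_x = 2*1*1.2796 = 2.5592, grad_y = 2*2*-4.7383 = -18.9532
  x_1 = 1.2796 - 0.02*2.5592 = 1.2284
  y_1 = -4.7383 - 0.02*-18.9532 = -4.3592
Step 2: grad_x = 2*1*1.2284 = 2.4568, grad_y = 2*2*-4.3592 = -17.4369
  x_2 = 1.2284 - 0.02*2.4568 = 1.1793
  y_2 = -4.3592 - 0.02*-17.4369 = -4.0105
Step 3: grad_x = 2*1*1.1793 = 2.3586, grad_y = 2*2*-4.0105 = -16.042
  x_3 = 1.1793 - 0.02*2.3586 = 1.1321
  y_3 = -4.0105 - 0.02*-16.042 = -3.6897
Step 4: grad_x = 2*1*1.1321 = 2.2642, grad_y = 2*2*-3.6897 = -14.7586
  x_4 = 1.1321 - 0.02*2.2642 = 1.0868
  y_4 = -3.6897 - 0.02*-14.7586 = -3.3945
Step 5: grad_x = 2*1*1.0868 = 2.1736, grad_y = 2*2*-3.3945 = -13.5779
  x_5 = 1.0868 - 0.02*2.1736 = 1.0434
  y_5 = -3.3945 - 0.02*-13.5779 = -3.1229
f(1.0434, -3.1229) = 1*1.0434^2 + 2*(-3.1229)^2 = 20.5939


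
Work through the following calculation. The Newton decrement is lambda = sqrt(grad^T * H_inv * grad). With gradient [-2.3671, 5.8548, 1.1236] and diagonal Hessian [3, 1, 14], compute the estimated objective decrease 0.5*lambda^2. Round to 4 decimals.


Step 1: H is diagonal, so H^(-1) * g = [-0.789, 5.8548, 0.0803].
Step 2: g^T H^(-1) g = sum_i g_i^2 / H_ii
  = (-2.3671)^2/3 + (5.8548)^2/1 + (1.1236)^2/14
  = 1.8677 + 34.2787 + 0.0902 = 36.2366
Step 3: Objective decrease = 0.5 * g^T H^(-1) g = 18.1183


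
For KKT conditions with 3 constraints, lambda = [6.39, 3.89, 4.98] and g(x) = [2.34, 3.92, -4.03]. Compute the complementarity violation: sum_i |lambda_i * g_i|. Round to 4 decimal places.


KKT complementary slackness check:
lambda_1 * g_1 = 6.39 * 2.34 = 14.9526
lambda_2 * g_2 = 3.89 * 3.92 = 15.2488
lambda_3 * g_3 = 4.98 * -4.03 = -20.0694
Total violation = 14.9526 + 15.2488 + 20.0694 = 50.2708


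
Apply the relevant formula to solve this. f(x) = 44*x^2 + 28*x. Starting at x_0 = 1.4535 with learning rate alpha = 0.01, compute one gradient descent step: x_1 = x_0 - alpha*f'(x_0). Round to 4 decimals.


We compute the gradient at x_0 and apply the update.
f'(x) = 88*x + 28
f'(1.4535) = 88*1.4535 + 28 = 155.908
x_1 = 1.4535 - 0.01*155.908 = -0.1056


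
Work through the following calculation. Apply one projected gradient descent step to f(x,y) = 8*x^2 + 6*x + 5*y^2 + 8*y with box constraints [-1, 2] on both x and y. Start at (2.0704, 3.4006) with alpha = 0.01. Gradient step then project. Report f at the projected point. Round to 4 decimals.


Step 1: Compute gradient at (2.0704, 3.4006).
grad_x = 2*8*2.0704 + 6 = 39.1264
grad_y = 2*5*3.4006 + 8 = 42.006
Step 2: Gradient step.
x_raw = 2.0704 - 0.01*39.1264 = 1.6791
y_raw = 3.4006 - 0.01*42.006 = 2.9805
Step 3: Project onto [-1, 2].
x_proj = clip(1.6791) = 1.6791
y_proj = clip(2.9805) = 2.0
Step 4: Evaluate f.
f(1.6791, 2.0) = 68.6308


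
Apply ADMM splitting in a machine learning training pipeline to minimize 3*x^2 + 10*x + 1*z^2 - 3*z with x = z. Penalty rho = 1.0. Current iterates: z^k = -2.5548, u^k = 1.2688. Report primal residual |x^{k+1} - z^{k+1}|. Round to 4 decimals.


ADMM iteration with rho = 1.0, z^k = -2.5548, u^k = 1.2688
Step 1: x-update.
Minimize 3*x^2 + 10*x + (1.0/2)*(x + 2.5548 + 1.2688)^2
FOC: (2*3 + 1.0)*x = -10 + 1.0*(-2.5548 - 1.2688)
x^{k+1} = -1.9748
Step 2: z-update.
Minimize 1*z^2 - 3*z + (1.0/2)*(-1.9748 - z + 1.2688)^2
FOC: (2*1 + 1.0)*z = 3 + 1.0*(-1.9748 + 1.2688)
z^{k+1} = 0.7647
Step 3: u-update.
u^{k+1} = 1.2688 - 1.9748 - 0.7647 = -1.4707
Step 4: Primal residual = |-1.9748 - 0.7647| = 2.7395


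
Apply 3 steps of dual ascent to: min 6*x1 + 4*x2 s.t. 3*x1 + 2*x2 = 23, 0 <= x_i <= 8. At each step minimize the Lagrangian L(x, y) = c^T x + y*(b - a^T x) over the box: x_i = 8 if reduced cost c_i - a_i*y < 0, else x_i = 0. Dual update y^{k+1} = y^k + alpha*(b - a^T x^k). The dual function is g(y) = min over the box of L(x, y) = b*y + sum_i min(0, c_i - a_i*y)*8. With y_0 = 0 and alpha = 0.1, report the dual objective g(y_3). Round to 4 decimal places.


Dual ascent for LP: min 6*x1 + 4*x2, 3*x1 + 2*x2 = 23, 0 <= x_i <= 8
Step 1: y^k = 0.0, reduced costs: (6.0, 4.0)
  x^k = (0.0, 0.0), subgradient = b - a^T x = 23.0
  y^{k+1} = 0.0 + 0.1*23.0 = 2.3
Step 2: y^k = 2.3, reduced costs: (-0.9, -0.6)
  x^k = (8.0, 8.0), subgradient = b - a^T x = -17.0
  y^{k+1} = 2.3 + 0.1*-17.0 = 0.6
Step 3: y^k = 0.6, reduced costs: (4.2, 2.8)
  x^k = (0.0, 0.0), subgradient = b - a^T x = 23.0
  y^{k+1} = 0.6 + 0.1*23.0 = 2.9
Dual objective at y_3 = 2.9: reduced costs (-2.7, -1.8), box minimizer x = (8.0, 8.0)
g(y_3) = b*y + (c1 - a1*y)*x1 + (c2 - a2*y)*x2 = 23*2.9 + (-2.7)*8.0 + (-1.8)*8.0 = 66.7 - 21.6 - 14.4 = 30.7


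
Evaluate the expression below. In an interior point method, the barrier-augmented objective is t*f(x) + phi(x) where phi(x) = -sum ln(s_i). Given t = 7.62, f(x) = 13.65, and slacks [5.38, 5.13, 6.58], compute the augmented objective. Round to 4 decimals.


Step 1: Compute log-barrier.
ln values: [1.6827, 1.6351, 1.884]
phi = -(1.6827 + 1.6351 + 1.884) = -5.2018
Step 2: Compute augmented objective.
t*f(x) = 7.62*13.65 = 104.013
Total = 104.013 - 5.2018 = 98.8112


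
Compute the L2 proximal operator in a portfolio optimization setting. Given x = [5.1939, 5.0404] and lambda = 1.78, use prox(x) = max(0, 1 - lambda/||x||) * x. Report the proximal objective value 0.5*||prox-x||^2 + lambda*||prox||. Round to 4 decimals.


Step 1: Compute ||x||.
||x|| = 7.2376
Step 2: Compute scaling factor.
scale = max(0, 1 - 1.78/7.2376) = 0.7541
Step 3: prox(x) = [3.9165, 3.8008]
||prox(x)|| = 5.4576
Step 4: Proximal objective.
0.5*||prox-x||^2 = 1.5842
lambda*||prox|| = 9.7145
Total = 11.2987


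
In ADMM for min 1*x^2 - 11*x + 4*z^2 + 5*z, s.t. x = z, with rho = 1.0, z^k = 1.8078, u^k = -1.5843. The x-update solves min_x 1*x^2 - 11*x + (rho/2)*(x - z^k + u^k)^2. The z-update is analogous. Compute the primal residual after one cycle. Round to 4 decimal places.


ADMM iteration with rho = 1.0, z^k = 1.8078, u^k = -1.5843
Step 1: x-update.
Minimize 1*x^2 - 11*x + (1.0/2)*(x - 1.8078 - 1.5843)^2
FOC: (2*1 + 1.0)*x = 11 + 1.0*(1.8078 + 1.5843)
x^{k+1} = 4.7974
Step 2: z-update.
Minimize 4*z^2 + 5*z + (1.0/2)*(4.7974 - z - 1.5843)^2
FOC: (2*4 + 1.0)*z = -5 + 1.0*(4.7974 - 1.5843)
z^{k+1} = -0.1985
Step 3: u-update.
u^{k+1} = -1.5843 + 4.7974 + 0.1985 = 3.4116
Step 4: Primal residual = |4.7974 + 0.1985| = 4.9959


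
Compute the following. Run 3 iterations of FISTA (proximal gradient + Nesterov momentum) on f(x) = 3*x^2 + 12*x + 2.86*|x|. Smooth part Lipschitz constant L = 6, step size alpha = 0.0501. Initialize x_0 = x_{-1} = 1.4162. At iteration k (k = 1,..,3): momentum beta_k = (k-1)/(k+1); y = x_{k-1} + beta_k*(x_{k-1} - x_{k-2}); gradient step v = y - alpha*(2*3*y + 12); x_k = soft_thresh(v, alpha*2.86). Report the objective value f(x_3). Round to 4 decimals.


FISTA on f(x) = 3*x^2 + 12*x + 2.86*|x|
L = 6, alpha = 0.0501
Iteration 1: beta = 0.0, y = 1.4162 + 0.0*(1.4162 - 1.4162) = 1.4162
  grad(y) = 20.4972, v = y - alpha*grad = 0.3893
  prox(v) = soft_thresh(0.3893, 0.1433) = 0.246
Iteration 2: beta = 0.3333, y = 0.246 + 0.3333*(0.246 - 1.4162) = -0.1441
  grad(y) = 11.1356, v = y - alpha*grad = -0.702
  prox(v) = soft_thresh(-0.702, 0.1433) = -0.5587
Iteration 3: beta = 0.5, y = -0.5587 + 0.5*(-0.5587 - 0.246) = -0.961
  grad(y) = 6.234, v = y - alpha*grad = -1.2733
  prox(v) = soft_thresh(-1.2733, 0.1433) = -1.13
f(x_3) = 3*(-1.13)^2 + 12*(-1.13) + 2.86*|-1.13| = -6.4976


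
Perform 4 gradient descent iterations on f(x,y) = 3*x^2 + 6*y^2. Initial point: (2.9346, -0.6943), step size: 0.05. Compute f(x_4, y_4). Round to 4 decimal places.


Gradient descent on f(x,y) = 3*x^2 + 6*y^2.
Starting point: (2.9346, -0.6943), alpha = 0.05
Step 1: grad_x = 2*3*2.9346 = 17.6076, grad_y = 2*6*-0.6943 = -8.3316
  x_1 = 2.9346 - 0.05*17.6076 = 2.0542
  y_1 = -0.6943 - 0.05*-8.3316 = -0.2777
Step 2: grad_x = 2*3*2.0542 = 12.3253, grad_y = 2*6*-0.2777 = -3.3326
  x_2 = 2.0542 - 0.05*12.3253 = 1.438
  y_2 = -0.2777 - 0.05*-3.3326 = -0.1111
Step 3: grad_x = 2*3*1.438 = 8.6277, grad_y = 2*6*-0.1111 = -1.3331
  x_3 = 1.438 - 0.05*8.6277 = 1.0066
  y_3 = -0.1111 - 0.05*-1.3331 = -0.0444
Step 4: grad_x = 2*3*1.0066 = 6.0394, grad_y = 2*6*-0.0444 = -0.5332
  x_4 = 1.0066 - 0.05*6.0394 = 0.7046
  y_4 = -0.0444 - 0.05*-0.5332 = -0.0178
f(0.7046, -0.0178) = 3*0.7046^2 + 6*(-0.0178)^2 = 1.4913


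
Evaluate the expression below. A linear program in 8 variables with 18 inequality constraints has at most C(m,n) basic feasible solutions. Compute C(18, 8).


Each vertex corresponds to some choice of n active constraints out of m, so the number of vertices is at most C(m, n) = m! / (n!(m-n)!).
m = 18, n = 8
Numerator: 18 * 17 * 16 * 15 * 14 * 13 * 12 * 11
Denominator: 8! = 40320
C(18, 8) = 43758


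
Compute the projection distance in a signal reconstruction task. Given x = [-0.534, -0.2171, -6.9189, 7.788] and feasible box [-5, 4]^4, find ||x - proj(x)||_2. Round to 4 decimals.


Project each component onto [-5, 4].
clip(-0.534) = -0.534, clip(-0.2171) = -0.2171, clip(-6.9189) = -5.0, clip(7.788) = 4.0
Projection = [-0.534, -0.2171, -5.0, 4.0]
Squared diffs: [0.0, 0.0, 3.6822, 14.3489]
Distance = sqrt(18.0311) = 4.2463


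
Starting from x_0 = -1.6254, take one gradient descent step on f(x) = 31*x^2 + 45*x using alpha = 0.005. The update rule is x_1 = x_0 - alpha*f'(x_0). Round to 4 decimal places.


We compute the gradient at x_0 and apply the update.
f'(x) = 62*x + 45
f'(-1.6254) = 62*-1.6254 + 45 = -55.7748
x_1 = -1.6254 - 0.005*-55.7748 = -1.3465


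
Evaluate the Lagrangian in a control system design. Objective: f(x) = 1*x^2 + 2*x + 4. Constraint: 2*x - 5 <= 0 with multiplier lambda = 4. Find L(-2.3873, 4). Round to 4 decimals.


Step 1: Evaluate f(x).
f(-2.3873) = 1*(-2.3873)^2 + 2*(-2.3873) + 4 = 4.9246
Step 2: Evaluate g(x).
g(-2.3873) = 2*-2.3873 - 5 = -9.7746
Step 3: Compute Lagrangian.
L = 4.9246 + 4*-9.7746 = -34.1738


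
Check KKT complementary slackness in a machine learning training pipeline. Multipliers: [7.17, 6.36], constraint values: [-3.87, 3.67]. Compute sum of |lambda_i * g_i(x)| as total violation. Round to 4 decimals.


KKT complementary slackness check:
lambda_1 * g_1 = 7.17 * -3.87 = -27.7479
lambda_2 * g_2 = 6.36 * 3.67 = 23.3412
Total violation = 27.7479 + 23.3412 = 51.0891


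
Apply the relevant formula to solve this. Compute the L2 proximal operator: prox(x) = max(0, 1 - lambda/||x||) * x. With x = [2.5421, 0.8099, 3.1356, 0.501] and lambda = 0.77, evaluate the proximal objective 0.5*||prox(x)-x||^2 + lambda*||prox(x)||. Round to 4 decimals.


Step 1: Compute ||x||.
||x|| = 4.1474
Step 2: Compute scaling factor.
scale = max(0, 1 - 0.77/4.1474) = 0.8143
Step 3: prox(x) = [2.0701, 0.6595, 2.5535, 0.408]
||prox(x)|| = 3.3774
Step 4: Proximal objective.
0.5*||prox-x||^2 = 0.2965
lambda*||prox|| = 2.6006
Total = 2.8971


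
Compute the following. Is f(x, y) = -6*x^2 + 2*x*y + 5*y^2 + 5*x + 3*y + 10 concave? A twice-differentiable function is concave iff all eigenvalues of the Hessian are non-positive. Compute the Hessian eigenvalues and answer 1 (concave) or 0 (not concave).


The Hessian of f(x,y) = -6*x^2 + 2*x*y + 5*y^2 + 5*x + 3*y + 10 is:
H = [[-12, 2], [2, 10]]
Trace = -12 + 10 = -2
Determinant = -12*10 - (2)^2 = -124
Discriminant = (-2)^2 - 4*-124 = 500.0
Eigenvalues: lambda_1 = -12.1803, lambda_2 = 10.1803
The function is not concave.

0


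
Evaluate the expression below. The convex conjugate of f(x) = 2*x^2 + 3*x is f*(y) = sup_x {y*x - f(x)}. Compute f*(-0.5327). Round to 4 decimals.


f*(y) = sup_x {y*x - a*x^2 - b*x} = sup_x {(y-b)*x - a*x^2}
FOC: (y - b) - 2a*x = 0 => x* = (y - b)/(2a)
x* = (-0.5327 - 3)/(2*2) = -0.8832
f*(-0.5327) = (y-b)^2/(4a) = (-0.5327 - 3)^2/(4*2)
= 12.48/8 = 1.56


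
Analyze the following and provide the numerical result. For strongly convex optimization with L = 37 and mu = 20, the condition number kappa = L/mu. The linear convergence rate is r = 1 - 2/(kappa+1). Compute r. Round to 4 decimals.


Step 1: Compute the condition number.
kappa = L/mu = 37/20 = 1.85
Step 2: Compute the convergence rate.
r = 1 - 2/(kappa + 1) = 1 - 2*mu/(L + mu) = (L - mu)/(L + mu) = 17/57 = 0.2982


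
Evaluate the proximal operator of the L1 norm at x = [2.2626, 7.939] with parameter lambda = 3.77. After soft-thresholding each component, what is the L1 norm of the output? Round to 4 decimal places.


Soft-thresholding with lambda = 3.77:
prox(2.2626) = sign(2.2626)*max(|2.2626| - 3.77, 0) = 0.0
prox(7.939) = sign(7.939)*max(|7.939| - 3.77, 0) = 4.169
prox(x) = [0.0, 4.169]
||prox(x)||_1 = 0.0 + 4.169 = 4.169


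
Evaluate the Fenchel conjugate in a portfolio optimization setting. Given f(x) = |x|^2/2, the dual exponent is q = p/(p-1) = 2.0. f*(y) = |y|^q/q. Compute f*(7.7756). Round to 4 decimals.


The conjugate exponent q satisfies 1/p + 1/q = 1.
p = 2, so q = 2/(2 - 1) = 2.0
|y|^q = 7.7756^2.0 = 60.46
f*(7.7756) = 60.46 / 2.0 = 30.23


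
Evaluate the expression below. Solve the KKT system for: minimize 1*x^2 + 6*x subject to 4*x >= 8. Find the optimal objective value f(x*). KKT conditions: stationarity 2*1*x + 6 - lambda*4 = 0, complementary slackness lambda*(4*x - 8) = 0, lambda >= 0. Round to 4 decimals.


Step 1: Try lambda = 0 (constraint inactive).
x_unc = -6/(2*1) = -3.0
Check: 4*-3.0 = -12.0 < 8 -- violated!
Step 2: Constraint must be active: 4*x = 8
x* = 8/4 = 2.0
lambda = (2*1*2.0 + 6)/4 = 2.5
Step 3: Compute optimal value.
f(x*) = 1*2.0^2 + 6*2.0 = 16.0


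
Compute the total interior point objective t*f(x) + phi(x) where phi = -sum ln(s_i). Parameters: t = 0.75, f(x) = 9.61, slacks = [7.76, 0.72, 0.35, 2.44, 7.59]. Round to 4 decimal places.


Step 1: Compute log-barrier.
ln values: [2.049, -0.3285, -1.0498, 0.892, 2.0268]
phi = -(2.049 - 0.3285 - 1.0498 + 0.892 + 2.0268) = -3.5895
Step 2: Compute augmented objective.
t*f(x) = 0.75*9.61 = 7.2075
Total = 7.2075 - 3.5895 = 3.618


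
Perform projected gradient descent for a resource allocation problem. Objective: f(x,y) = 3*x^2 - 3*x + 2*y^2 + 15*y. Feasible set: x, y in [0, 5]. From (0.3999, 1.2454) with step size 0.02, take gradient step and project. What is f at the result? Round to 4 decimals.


Step 1: Compute gradient at (0.3999, 1.2454).
grad_x = 2*3*0.3999 - 3 = -0.6006
grad_y = 2*2*1.2454 + 15 = 19.9816
Step 2: Gradient step.
x_raw = 0.3999 - 0.02*-0.6006 = 0.4119
y_raw = 1.2454 - 0.02*19.9816 = 0.8458
Step 3: Project onto [0, 5].
x_proj = clip(0.4119) = 0.4119
y_proj = clip(0.8458) = 0.8458
Step 4: Evaluate f.
f(0.4119, 0.8458) = 13.3904
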